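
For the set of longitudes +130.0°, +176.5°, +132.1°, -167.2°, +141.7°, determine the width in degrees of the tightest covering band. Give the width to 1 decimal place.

Sort the longitudes: -167.2°, +130.0°, +132.1°, +141.7°, +176.5°.
Eastward gaps between consecutive values (wrapping around): 297.2°, 2.1°, 9.6°, 34.8°, 16.3°.
Largest gap = 297.2° ⇒ minimal covering band is its complement: 360° − 297.2° = 62.8°.
Band runs from +130.0° eastward to -167.2°, crossing the antimeridian.

62.8°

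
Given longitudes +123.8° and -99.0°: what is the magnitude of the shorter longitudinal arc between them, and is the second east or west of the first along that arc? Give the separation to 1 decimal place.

137.2° east

Raw difference: -99.0 − 123.8 = -222.8°.
Normalise into (−180°, 180°]: -222.8° + 360° = 137.2°.
Positive ⇒ the second point lies to the east; separation 137.2°.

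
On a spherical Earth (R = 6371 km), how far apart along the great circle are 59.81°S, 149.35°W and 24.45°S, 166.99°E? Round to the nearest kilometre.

5165 km

Δλ = 166.99 − -149.35 = 316.34°; wrapped into (−180°, 180°]: -43.66°.
Δφ = -24.45 − -59.81 = 35.36°.
a = sin²(Δφ/2) + cos φ₁ · cos φ₂ · sin²(Δλ/2) = 0.155533.
c = 2·atan2(√a, √(1−a)) = 0.81078 rad → d = 6371·c ≈ 5165.47 km.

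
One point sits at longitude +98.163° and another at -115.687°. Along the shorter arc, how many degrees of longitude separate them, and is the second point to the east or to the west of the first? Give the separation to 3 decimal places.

Raw difference: -115.687 − 98.163 = -213.85°.
Normalise into (−180°, 180°]: -213.85° + 360° = 146.15°.
Positive ⇒ the second point lies to the east; separation 146.150°.

146.150° east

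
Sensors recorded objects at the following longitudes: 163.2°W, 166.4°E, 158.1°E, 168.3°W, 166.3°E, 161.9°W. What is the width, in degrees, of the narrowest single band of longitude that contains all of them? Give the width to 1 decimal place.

40.0°

Sort the longitudes: -168.3°, -163.2°, -161.9°, +158.1°, +166.3°, +166.4°.
Eastward gaps between consecutive values (wrapping around): 5.1°, 1.3°, 320.0°, 8.2°, 0.1°, 25.3°.
Largest gap = 320.0° ⇒ minimal covering band is its complement: 360° − 320.0° = 40.0°.
Band runs from +158.1° eastward to -161.9°, crossing the antimeridian.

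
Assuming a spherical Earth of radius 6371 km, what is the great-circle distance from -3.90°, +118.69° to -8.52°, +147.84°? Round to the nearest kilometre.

3262 km

Δλ = 147.84 − 118.69 = 29.15°.
Δφ = -8.52 − -3.90 = -4.62°.
a = sin²(Δφ/2) + cos φ₁ · cos φ₂ · sin²(Δλ/2) = 0.064107.
c = 2·atan2(√a, √(1−a)) = 0.51196 rad → d = 6371·c ≈ 3261.70 km.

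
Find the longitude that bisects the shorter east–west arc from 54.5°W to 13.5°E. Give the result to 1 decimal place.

Signed shortest Δλ from -54.5° to +13.5° is +68.0°.
Midpoint longitude = -54.5° + (+68.0°)/2 = -54.5° + 34.0° = -20.5°.

20.5°W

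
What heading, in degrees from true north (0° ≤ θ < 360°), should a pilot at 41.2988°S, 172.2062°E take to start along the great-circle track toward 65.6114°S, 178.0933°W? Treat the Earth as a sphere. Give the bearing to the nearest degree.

170°

Δλ = -178.0933 − 172.2062 = -350.2995°; wrapped into (−180°, 180°]: 9.7005°.
θ = atan2( sin Δλ · cos φ₂ , cos φ₁ · sin φ₂ − sin φ₁ · cos φ₂ · cos Δλ )
  = atan2(0.06958, -0.41561) = 170.496° → normalised to [0°, 360°): 170.496°.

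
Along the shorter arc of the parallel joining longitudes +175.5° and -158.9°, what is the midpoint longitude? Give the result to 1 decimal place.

Signed shortest Δλ from +175.5° to -158.9° is +25.6°.
Midpoint longitude = +175.5° + (+25.6°)/2 = +175.5° + 12.8° = +188.3°.
Normalise into (−180°, 180°]: -171.7°.
(The naïve average (+175.5 + -158.9)/2 = 8.3° is on the wrong side of the globe.)

-171.7°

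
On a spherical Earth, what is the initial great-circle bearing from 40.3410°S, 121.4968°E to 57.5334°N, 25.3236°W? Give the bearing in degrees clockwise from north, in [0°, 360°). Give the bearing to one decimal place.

320.2°

Δλ = -25.3236 − 121.4968 = -146.8204°.
θ = atan2( sin Δλ · cos φ₂ , cos φ₁ · sin φ₂ − sin φ₁ · cos φ₂ · cos Δλ )
  = atan2(-0.29378, 0.35224) = -39.829° → normalised to [0°, 360°): 320.171°.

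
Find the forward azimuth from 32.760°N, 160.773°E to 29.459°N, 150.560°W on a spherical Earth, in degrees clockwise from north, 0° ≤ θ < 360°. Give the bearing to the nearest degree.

Δλ = -150.560 − 160.773 = -311.333°; wrapped into (−180°, 180°]: 48.667°.
θ = atan2( sin Δλ · cos φ₂ , cos φ₁ · sin φ₂ − sin φ₁ · cos φ₂ · cos Δλ )
  = atan2(0.65380, 0.10241) = 81.098° → normalised to [0°, 360°): 81.098°.

81°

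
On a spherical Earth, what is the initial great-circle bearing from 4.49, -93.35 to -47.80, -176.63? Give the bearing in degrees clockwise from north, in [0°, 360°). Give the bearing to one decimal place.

Δλ = -176.63 − -93.35 = -83.28°.
θ = atan2( sin Δλ · cos φ₂ , cos φ₁ · sin φ₂ − sin φ₁ · cos φ₂ · cos Δλ )
  = atan2(-0.66711, -0.74468) = -138.145° → normalised to [0°, 360°): 221.855°.

221.9°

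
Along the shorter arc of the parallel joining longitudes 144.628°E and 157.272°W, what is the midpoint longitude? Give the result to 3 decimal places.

Signed shortest Δλ from +144.628° to -157.272° is +58.100°.
Midpoint longitude = +144.628° + (+58.100°)/2 = +144.628° + 29.050° = +173.678°.
(The naïve average (+144.628 + -157.272)/2 = -6.322° is on the wrong side of the globe.)

173.678°E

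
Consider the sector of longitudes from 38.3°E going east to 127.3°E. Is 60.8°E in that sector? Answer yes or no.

Yes

Band width going east from +38.3° to +127.3°: ((127.3 − 38.3) mod 360) = 89.0°.
Offset of +60.8° east of the west edge: ((60.8 − 38.3) mod 360) = 22.5°.
22.5° ≤ 89.0° ⇒ inside.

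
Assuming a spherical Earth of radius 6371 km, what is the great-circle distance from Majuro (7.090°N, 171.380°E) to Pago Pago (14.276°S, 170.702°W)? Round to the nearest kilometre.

Δλ = -170.702 − 171.380 = -342.082°; wrapped into (−180°, 180°]: 17.918°.
Δφ = -14.276 − 7.090 = -21.366°.
a = sin²(Δφ/2) + cos φ₁ · cos φ₂ · sin²(Δλ/2) = 0.057686.
c = 2·atan2(√a, √(1−a)) = 0.48510 rad → d = 6371·c ≈ 3090.59 km.

3091 km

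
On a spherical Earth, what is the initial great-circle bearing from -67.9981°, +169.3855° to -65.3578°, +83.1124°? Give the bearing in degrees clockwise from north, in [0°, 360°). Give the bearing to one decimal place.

232.8°

Δλ = 83.1124 − 169.3855 = -86.2731°.
θ = atan2( sin Δλ · cos φ₂ , cos φ₁ · sin φ₂ − sin φ₁ · cos φ₂ · cos Δλ )
  = atan2(-0.41607, -0.31539) = -127.163° → normalised to [0°, 360°): 232.837°.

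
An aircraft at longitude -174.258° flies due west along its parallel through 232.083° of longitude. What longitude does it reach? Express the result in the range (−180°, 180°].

-46.341°

Start at -174.258°; shift −232.083° → -406.341°.
-406.341° lies outside (−180°, 180°]; add 360° → -46.341°.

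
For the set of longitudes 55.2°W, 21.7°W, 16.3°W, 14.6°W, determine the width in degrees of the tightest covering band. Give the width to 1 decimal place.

40.6°

Sort the longitudes: -55.2°, -21.7°, -16.3°, -14.6°.
Eastward gaps between consecutive values (wrapping around): 33.5°, 5.4°, 1.7°, 319.4°.
Largest gap = 319.4° ⇒ minimal covering band is its complement: 360° − 319.4° = 40.6°.
Band runs from -55.2° eastward to -14.6°.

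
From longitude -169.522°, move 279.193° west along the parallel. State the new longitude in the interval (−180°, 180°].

-88.715°

Start at -169.522°; shift −279.193° → -448.715°.
-448.715° lies outside (−180°, 180°]; add 360° → -88.715°.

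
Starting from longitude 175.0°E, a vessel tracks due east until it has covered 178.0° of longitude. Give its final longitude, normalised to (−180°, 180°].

7.0°W

Start at +175.0°; shift +178.0° → +353.0°.
+353.0° lies outside (−180°, 180°]; subtract 360° → -7.0°.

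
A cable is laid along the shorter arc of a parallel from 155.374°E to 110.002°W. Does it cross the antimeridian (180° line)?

Yes

Naïve |-110.002 − 155.374| = 265.376° > 180°, so the shorter arc goes the other way round — across 180°.
Signed shortest Δλ = ((-110.002 − 155.374 + 180) mod 360) − 180 = 94.624°.
Going east by 94.624° from +155.374° passes through 180° before reaching -110.002°.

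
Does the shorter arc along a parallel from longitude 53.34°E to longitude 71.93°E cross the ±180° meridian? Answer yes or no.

Signed shortest Δλ = ((71.93 − 53.34 + 180) mod 360) − 180 = 18.59°.
Going east by 18.59° from +53.34° reaches +71.93° without touching 180°.

No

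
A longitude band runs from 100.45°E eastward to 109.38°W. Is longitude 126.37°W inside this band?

Yes

Band width going east from +100.45° to -109.38°: ((-109.38 − 100.45) mod 360) = 150.17°.
Offset of -126.37° east of the west edge: ((-126.37 − 100.45) mod 360) = 133.18°.
133.18° ≤ 150.17° ⇒ inside.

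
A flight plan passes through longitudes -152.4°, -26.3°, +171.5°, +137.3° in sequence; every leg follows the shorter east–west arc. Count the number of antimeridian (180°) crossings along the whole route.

Leg 1: -152.4° → -26.3°, shortest Δλ = 126.1° (east) — does not cross 180°.
Leg 2: -26.3° → +171.5°, shortest Δλ = -162.2° (west) — crosses 180°.
Leg 3: +171.5° → +137.3°, shortest Δλ = -34.2° (west) — does not cross 180°.
Total crossings: 1.

1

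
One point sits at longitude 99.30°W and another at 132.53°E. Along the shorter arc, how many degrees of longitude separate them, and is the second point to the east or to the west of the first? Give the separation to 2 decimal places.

128.17° west

Raw difference: 132.53 − -99.30 = 231.83°.
Normalise into (−180°, 180°]: 231.83° − 360° = -128.17°.
Negative ⇒ the second point lies to the west; separation 128.17°.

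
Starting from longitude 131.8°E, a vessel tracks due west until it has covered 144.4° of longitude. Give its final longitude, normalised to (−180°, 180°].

12.6°W

Start at +131.8°; shift −144.4° → -12.6°.
-12.6° already lies in (−180°, 180°].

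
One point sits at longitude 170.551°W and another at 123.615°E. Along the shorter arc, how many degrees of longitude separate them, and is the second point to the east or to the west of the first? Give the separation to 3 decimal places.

65.834° west

Raw difference: 123.615 − -170.551 = 294.166°.
Normalise into (−180°, 180°]: 294.166° − 360° = -65.834°.
Negative ⇒ the second point lies to the west; separation 65.834°.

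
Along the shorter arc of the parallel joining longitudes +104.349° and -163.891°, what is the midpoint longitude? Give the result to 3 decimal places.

+150.229°

Signed shortest Δλ from +104.349° to -163.891° is +91.760°.
Midpoint longitude = +104.349° + (+91.760°)/2 = +104.349° + 45.880° = +150.229°.
(The naïve average (+104.349 + -163.891)/2 = -29.771° is on the wrong side of the globe.)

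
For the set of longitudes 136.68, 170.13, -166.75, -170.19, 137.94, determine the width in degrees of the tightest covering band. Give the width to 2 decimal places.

Sort the longitudes: -170.19°, -166.75°, +136.68°, +137.94°, +170.13°.
Eastward gaps between consecutive values (wrapping around): 3.44°, 303.43°, 1.26°, 32.19°, 19.68°.
Largest gap = 303.43° ⇒ minimal covering band is its complement: 360° − 303.43° = 56.57°.
Band runs from +136.68° eastward to -166.75°, crossing the antimeridian.

56.57°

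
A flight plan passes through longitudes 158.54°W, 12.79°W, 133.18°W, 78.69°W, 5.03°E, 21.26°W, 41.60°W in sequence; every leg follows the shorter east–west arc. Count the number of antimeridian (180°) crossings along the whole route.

0

Leg 1: -158.54° → -12.79°, shortest Δλ = 145.75° (east) — does not cross 180°.
Leg 2: -12.79° → -133.18°, shortest Δλ = -120.39° (west) — does not cross 180°.
Leg 3: -133.18° → -78.69°, shortest Δλ = 54.49° (east) — does not cross 180°.
Leg 4: -78.69° → +5.03°, shortest Δλ = 83.72° (east) — does not cross 180°.
Leg 5: +5.03° → -21.26°, shortest Δλ = -26.29° (west) — does not cross 180°.
Leg 6: -21.26° → -41.60°, shortest Δλ = -20.34° (west) — does not cross 180°.
Total crossings: 0.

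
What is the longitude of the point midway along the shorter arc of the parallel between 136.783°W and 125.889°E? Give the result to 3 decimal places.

Signed shortest Δλ from -136.783° to +125.889° is -97.328°.
Midpoint longitude = -136.783° + (-97.328°)/2 = -136.783° − 48.664° = -185.447°.
Normalise into (−180°, 180°]: +174.553°.
(The naïve average (-136.783 + +125.889)/2 = -5.447° is on the wrong side of the globe.)

174.553°E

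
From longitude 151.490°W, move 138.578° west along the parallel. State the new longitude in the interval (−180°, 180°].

69.932°E

Start at -151.490°; shift −138.578° → -290.068°.
-290.068° lies outside (−180°, 180°]; add 360° → +69.932°.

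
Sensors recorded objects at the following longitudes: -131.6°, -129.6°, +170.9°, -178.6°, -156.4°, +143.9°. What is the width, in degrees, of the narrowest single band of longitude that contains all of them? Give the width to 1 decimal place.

Sort the longitudes: -178.6°, -156.4°, -131.6°, -129.6°, +143.9°, +170.9°.
Eastward gaps between consecutive values (wrapping around): 22.2°, 24.8°, 2.0°, 273.5°, 27.0°, 10.5°.
Largest gap = 273.5° ⇒ minimal covering band is its complement: 360° − 273.5° = 86.5°.
Band runs from +143.9° eastward to -129.6°, crossing the antimeridian.

86.5°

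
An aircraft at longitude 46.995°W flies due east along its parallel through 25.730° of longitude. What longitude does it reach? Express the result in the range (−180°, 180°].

21.265°W

Start at -46.995°; shift +25.730° → -21.265°.
-21.265° already lies in (−180°, 180°].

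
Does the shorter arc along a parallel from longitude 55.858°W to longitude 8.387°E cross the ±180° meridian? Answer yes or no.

No

Signed shortest Δλ = ((8.387 − -55.858 + 180) mod 360) − 180 = 64.245°.
Going east by 64.245° from -55.858° reaches +8.387° without touching 180°.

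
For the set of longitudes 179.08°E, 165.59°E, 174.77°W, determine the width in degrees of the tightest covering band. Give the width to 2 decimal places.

19.64°

Sort the longitudes: -174.77°, +165.59°, +179.08°.
Eastward gaps between consecutive values (wrapping around): 340.36°, 13.49°, 6.15°.
Largest gap = 340.36° ⇒ minimal covering band is its complement: 360° − 340.36° = 19.64°.
Band runs from +165.59° eastward to -174.77°, crossing the antimeridian.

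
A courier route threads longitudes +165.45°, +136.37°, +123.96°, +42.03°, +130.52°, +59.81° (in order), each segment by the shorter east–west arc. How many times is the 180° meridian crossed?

0

Leg 1: +165.45° → +136.37°, shortest Δλ = -29.08° (west) — does not cross 180°.
Leg 2: +136.37° → +123.96°, shortest Δλ = -12.41° (west) — does not cross 180°.
Leg 3: +123.96° → +42.03°, shortest Δλ = -81.93° (west) — does not cross 180°.
Leg 4: +42.03° → +130.52°, shortest Δλ = 88.49° (east) — does not cross 180°.
Leg 5: +130.52° → +59.81°, shortest Δλ = -70.71° (west) — does not cross 180°.
Total crossings: 0.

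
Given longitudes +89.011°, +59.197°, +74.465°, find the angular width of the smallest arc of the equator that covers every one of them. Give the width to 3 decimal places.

Sort the longitudes: +59.197°, +74.465°, +89.011°.
Eastward gaps between consecutive values (wrapping around): 15.268°, 14.546°, 330.186°.
Largest gap = 330.186° ⇒ minimal covering band is its complement: 360° − 330.186° = 29.814°.
Band runs from +59.197° eastward to +89.011°.

29.814°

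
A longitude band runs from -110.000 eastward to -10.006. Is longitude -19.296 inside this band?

Yes

Band width going east from -110.000° to -10.006°: ((-10.006 − -110.000) mod 360) = 99.994°.
Offset of -19.296° east of the west edge: ((-19.296 − -110.000) mod 360) = 90.704°.
90.704° ≤ 99.994° ⇒ inside.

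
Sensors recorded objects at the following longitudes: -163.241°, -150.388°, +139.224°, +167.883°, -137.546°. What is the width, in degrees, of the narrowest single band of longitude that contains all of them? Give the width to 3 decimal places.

83.230°

Sort the longitudes: -163.241°, -150.388°, -137.546°, +139.224°, +167.883°.
Eastward gaps between consecutive values (wrapping around): 12.853°, 12.842°, 276.770°, 28.659°, 28.876°.
Largest gap = 276.770° ⇒ minimal covering band is its complement: 360° − 276.770° = 83.230°.
Band runs from +139.224° eastward to -137.546°, crossing the antimeridian.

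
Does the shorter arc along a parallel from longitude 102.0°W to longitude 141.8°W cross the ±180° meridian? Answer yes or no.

No

Signed shortest Δλ = ((-141.8 − -102.0 + 180) mod 360) − 180 = -39.8°.
Going west by 39.8° from -102.0° reaches -141.8° without touching 180°.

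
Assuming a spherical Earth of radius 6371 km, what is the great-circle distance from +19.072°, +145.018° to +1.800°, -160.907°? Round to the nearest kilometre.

6186 km

Δλ = -160.907 − 145.018 = -305.925°; wrapped into (−180°, 180°]: 54.075°.
Δφ = 1.800 − 19.072 = -17.272°.
a = sin²(Δφ/2) + cos φ₁ · cos φ₂ · sin²(Δλ/2) = 0.217745.
c = 2·atan2(√a, √(1−a)) = 0.97096 rad → d = 6371·c ≈ 6185.97 km.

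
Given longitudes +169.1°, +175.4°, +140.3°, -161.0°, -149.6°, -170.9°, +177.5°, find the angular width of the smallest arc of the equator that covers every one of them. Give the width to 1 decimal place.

70.1°

Sort the longitudes: -170.9°, -161.0°, -149.6°, +140.3°, +169.1°, +175.4°, +177.5°.
Eastward gaps between consecutive values (wrapping around): 9.9°, 11.4°, 289.9°, 28.8°, 6.3°, 2.1°, 11.6°.
Largest gap = 289.9° ⇒ minimal covering band is its complement: 360° − 289.9° = 70.1°.
Band runs from +140.3° eastward to -149.6°, crossing the antimeridian.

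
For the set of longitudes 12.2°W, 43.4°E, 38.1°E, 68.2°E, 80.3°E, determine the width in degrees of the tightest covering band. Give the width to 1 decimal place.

Sort the longitudes: -12.2°, +38.1°, +43.4°, +68.2°, +80.3°.
Eastward gaps between consecutive values (wrapping around): 50.3°, 5.3°, 24.8°, 12.1°, 267.5°.
Largest gap = 267.5° ⇒ minimal covering band is its complement: 360° − 267.5° = 92.5°.
Band runs from -12.2° eastward to +80.3°.

92.5°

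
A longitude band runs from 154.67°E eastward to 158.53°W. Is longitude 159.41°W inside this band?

Band width going east from +154.67° to -158.53°: ((-158.53 − 154.67) mod 360) = 46.80°.
Offset of -159.41° east of the west edge: ((-159.41 − 154.67) mod 360) = 45.92°.
45.92° ≤ 46.80° ⇒ inside.

Yes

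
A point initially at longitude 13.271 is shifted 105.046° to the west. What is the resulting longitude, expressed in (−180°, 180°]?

-91.775°

Start at +13.271°; shift −105.046° → -91.775°.
-91.775° already lies in (−180°, 180°].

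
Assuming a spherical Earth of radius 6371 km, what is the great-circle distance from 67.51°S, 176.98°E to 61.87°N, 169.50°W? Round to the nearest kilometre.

14428 km

Δλ = -169.50 − 176.98 = -346.48°; wrapped into (−180°, 180°]: 13.52°.
Δφ = 61.87 − -67.51 = 129.38°.
a = sin²(Δφ/2) + cos φ₁ · cos φ₂ · sin²(Δλ/2) = 0.819729.
c = 2·atan2(√a, √(1−a)) = 2.26459 rad → d = 6371·c ≈ 14427.70 km.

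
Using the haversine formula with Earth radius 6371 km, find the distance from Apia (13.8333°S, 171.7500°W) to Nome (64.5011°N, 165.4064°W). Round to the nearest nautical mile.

4712 nmi

Δλ = -165.4064 − -171.7500 = 6.3436°.
Δφ = 64.5011 − -13.8333 = 78.3344°.
a = sin²(Δφ/2) + cos φ₁ · cos φ₂ · sin²(Δλ/2) = 0.400180.
c = 2·atan2(√a, √(1−a)) = 1.36981 rad → d = 6371·c ≈ 8727.03 km ≈ 4712.22 nmi.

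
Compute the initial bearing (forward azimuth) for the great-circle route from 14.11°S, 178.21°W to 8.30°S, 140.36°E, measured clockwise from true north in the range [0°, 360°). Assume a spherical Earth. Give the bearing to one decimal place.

273.6°

Δλ = 140.36 − -178.21 = 318.57°; wrapped into (−180°, 180°]: -41.43°.
θ = atan2( sin Δλ · cos φ₂ , cos φ₁ · sin φ₂ − sin φ₁ · cos φ₂ · cos Δλ )
  = atan2(-0.65477, 0.04087) = -86.429° → normalised to [0°, 360°): 273.571°.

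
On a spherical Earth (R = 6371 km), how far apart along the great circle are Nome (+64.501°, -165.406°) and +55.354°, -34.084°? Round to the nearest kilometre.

Δλ = -34.084 − -165.406 = 131.322°.
Δφ = 55.354 − 64.501 = -9.147°.
a = sin²(Δφ/2) + cos φ₁ · cos φ₂ · sin²(Δλ/2) = 0.209527.
c = 2·atan2(√a, √(1−a)) = 0.95090 rad → d = 6371·c ≈ 6058.21 km.

6058 km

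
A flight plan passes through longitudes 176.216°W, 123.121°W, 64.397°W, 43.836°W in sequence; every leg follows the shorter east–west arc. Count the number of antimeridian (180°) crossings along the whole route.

0

Leg 1: -176.216° → -123.121°, shortest Δλ = 53.095° (east) — does not cross 180°.
Leg 2: -123.121° → -64.397°, shortest Δλ = 58.724° (east) — does not cross 180°.
Leg 3: -64.397° → -43.836°, shortest Δλ = 20.561° (east) — does not cross 180°.
Total crossings: 0.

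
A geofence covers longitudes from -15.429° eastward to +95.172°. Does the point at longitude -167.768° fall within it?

Band width going east from -15.429° to +95.172°: ((95.172 − -15.429) mod 360) = 110.601°.
Offset of -167.768° east of the west edge: ((-167.768 − -15.429) mod 360) = 207.661°.
207.661° > 110.601° ⇒ outside.

No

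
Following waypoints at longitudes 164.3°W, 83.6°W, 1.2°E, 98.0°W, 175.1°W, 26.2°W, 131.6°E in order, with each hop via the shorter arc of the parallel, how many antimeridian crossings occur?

Leg 1: -164.3° → -83.6°, shortest Δλ = 80.7° (east) — does not cross 180°.
Leg 2: -83.6° → +1.2°, shortest Δλ = 84.8° (east) — does not cross 180°.
Leg 3: +1.2° → -98.0°, shortest Δλ = -99.2° (west) — does not cross 180°.
Leg 4: -98.0° → -175.1°, shortest Δλ = -77.1° (west) — does not cross 180°.
Leg 5: -175.1° → -26.2°, shortest Δλ = 148.9° (east) — does not cross 180°.
Leg 6: -26.2° → +131.6°, shortest Δλ = 157.8° (east) — does not cross 180°.
Total crossings: 0.

0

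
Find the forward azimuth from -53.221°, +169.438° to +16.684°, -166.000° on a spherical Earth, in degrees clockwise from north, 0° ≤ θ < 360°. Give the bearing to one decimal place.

Δλ = -166.000 − 169.438 = -335.438°; wrapped into (−180°, 180°]: 24.562°.
θ = atan2( sin Δλ · cos φ₂ , cos φ₁ · sin φ₂ − sin φ₁ · cos φ₂ · cos Δλ )
  = atan2(0.39818, 0.86970) = 24.600° → normalised to [0°, 360°): 24.600°.

24.6°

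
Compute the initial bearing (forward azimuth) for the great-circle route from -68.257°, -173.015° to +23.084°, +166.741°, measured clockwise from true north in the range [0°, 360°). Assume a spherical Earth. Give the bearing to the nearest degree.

341°

Δλ = 166.741 − -173.015 = 339.756°; wrapped into (−180°, 180°]: -20.244°.
θ = atan2( sin Δλ · cos φ₂ , cos φ₁ · sin φ₂ − sin φ₁ · cos φ₂ · cos Δλ )
  = atan2(-0.31831, 0.94694) = -18.580° → normalised to [0°, 360°): 341.420°.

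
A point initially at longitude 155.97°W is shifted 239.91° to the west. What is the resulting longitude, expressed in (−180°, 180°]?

35.88°W

Start at -155.97°; shift −239.91° → -395.88°.
-395.88° lies outside (−180°, 180°]; add 360° → -35.88°.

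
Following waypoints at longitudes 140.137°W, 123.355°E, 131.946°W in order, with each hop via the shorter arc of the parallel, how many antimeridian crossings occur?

Leg 1: -140.137° → +123.355°, shortest Δλ = -96.508° (west) — crosses 180°.
Leg 2: +123.355° → -131.946°, shortest Δλ = 104.699° (east) — crosses 180°.
Total crossings: 2.

2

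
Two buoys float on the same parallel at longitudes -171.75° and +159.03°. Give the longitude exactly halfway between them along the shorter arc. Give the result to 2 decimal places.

+173.64°

Signed shortest Δλ from -171.75° to +159.03° is -29.22°.
Midpoint longitude = -171.75° + (-29.22°)/2 = -171.75° − 14.61° = -186.36°.
Normalise into (−180°, 180°]: +173.64°.
(The naïve average (-171.75 + +159.03)/2 = -6.36° is on the wrong side of the globe.)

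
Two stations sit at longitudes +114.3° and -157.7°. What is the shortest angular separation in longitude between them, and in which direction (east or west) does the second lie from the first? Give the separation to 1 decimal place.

Raw difference: -157.7 − 114.3 = -272.0°.
Normalise into (−180°, 180°]: -272.0° + 360° = 88.0°.
Positive ⇒ the second point lies to the east; separation 88.0°.

88.0° east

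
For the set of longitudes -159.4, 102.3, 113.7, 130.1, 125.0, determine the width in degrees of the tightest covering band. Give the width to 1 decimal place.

Sort the longitudes: -159.4°, +102.3°, +113.7°, +125.0°, +130.1°.
Eastward gaps between consecutive values (wrapping around): 261.7°, 11.4°, 11.3°, 5.1°, 70.5°.
Largest gap = 261.7° ⇒ minimal covering band is its complement: 360° − 261.7° = 98.3°.
Band runs from +102.3° eastward to -159.4°, crossing the antimeridian.

98.3°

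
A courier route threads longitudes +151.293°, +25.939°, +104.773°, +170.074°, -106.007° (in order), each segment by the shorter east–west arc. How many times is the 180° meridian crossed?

Leg 1: +151.293° → +25.939°, shortest Δλ = -125.354° (west) — does not cross 180°.
Leg 2: +25.939° → +104.773°, shortest Δλ = 78.834° (east) — does not cross 180°.
Leg 3: +104.773° → +170.074°, shortest Δλ = 65.301° (east) — does not cross 180°.
Leg 4: +170.074° → -106.007°, shortest Δλ = 83.919° (east) — crosses 180°.
Total crossings: 1.

1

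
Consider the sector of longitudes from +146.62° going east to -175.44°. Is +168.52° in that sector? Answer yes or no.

Yes

Band width going east from +146.62° to -175.44°: ((-175.44 − 146.62) mod 360) = 37.94°.
Offset of +168.52° east of the west edge: ((168.52 − 146.62) mod 360) = 21.90°.
21.90° ≤ 37.94° ⇒ inside.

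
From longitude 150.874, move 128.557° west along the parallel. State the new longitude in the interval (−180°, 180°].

Start at +150.874°; shift −128.557° → +22.317°.
+22.317° already lies in (−180°, 180°].

+22.317°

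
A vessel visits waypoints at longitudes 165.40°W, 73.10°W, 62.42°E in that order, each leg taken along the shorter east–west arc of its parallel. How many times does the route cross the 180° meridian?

0

Leg 1: -165.40° → -73.10°, shortest Δλ = 92.3° (east) — does not cross 180°.
Leg 2: -73.10° → +62.42°, shortest Δλ = 135.52° (east) — does not cross 180°.
Total crossings: 0.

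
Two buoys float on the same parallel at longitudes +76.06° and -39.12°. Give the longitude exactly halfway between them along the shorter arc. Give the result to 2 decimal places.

Signed shortest Δλ from +76.06° to -39.12° is -115.18°.
Midpoint longitude = +76.06° + (-115.18°)/2 = +76.06° − 57.59° = +18.47°.

+18.47°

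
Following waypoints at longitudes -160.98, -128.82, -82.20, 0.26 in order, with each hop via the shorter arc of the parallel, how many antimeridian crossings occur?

0

Leg 1: -160.98° → -128.82°, shortest Δλ = 32.16° (east) — does not cross 180°.
Leg 2: -128.82° → -82.20°, shortest Δλ = 46.62° (east) — does not cross 180°.
Leg 3: -82.20° → +0.26°, shortest Δλ = 82.46° (east) — does not cross 180°.
Total crossings: 0.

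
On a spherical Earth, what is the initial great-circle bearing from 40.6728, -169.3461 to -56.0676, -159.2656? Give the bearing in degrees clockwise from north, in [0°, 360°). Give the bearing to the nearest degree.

Δλ = -159.2656 − -169.3461 = 10.0805°.
θ = atan2( sin Δλ · cos φ₂ , cos φ₁ · sin φ₂ − sin φ₁ · cos φ₂ · cos Δλ )
  = atan2(0.09771, -0.98747) = 174.349° → normalised to [0°, 360°): 174.349°.

174°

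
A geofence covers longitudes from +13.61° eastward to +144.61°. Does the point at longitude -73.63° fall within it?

No

Band width going east from +13.61° to +144.61°: ((144.61 − 13.61) mod 360) = 131.00°.
Offset of -73.63° east of the west edge: ((-73.63 − 13.61) mod 360) = 272.76°.
272.76° > 131.00° ⇒ outside.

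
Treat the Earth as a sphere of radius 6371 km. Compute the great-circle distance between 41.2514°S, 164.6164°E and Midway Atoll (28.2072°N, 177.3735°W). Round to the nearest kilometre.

Δλ = -177.3735 − 164.6164 = -341.9899°; wrapped into (−180°, 180°]: 18.0101°.
Δφ = 28.2072 − -41.2514 = 69.4586°.
a = sin²(Δφ/2) + cos φ₁ · cos φ₂ · sin²(Δλ/2) = 0.340790.
c = 2·atan2(√a, √(1−a)) = 1.24673 rad → d = 6371·c ≈ 7942.94 km.

7943 km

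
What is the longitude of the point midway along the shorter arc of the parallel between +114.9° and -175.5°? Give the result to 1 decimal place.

Signed shortest Δλ from +114.9° to -175.5° is +69.6°.
Midpoint longitude = +114.9° + (+69.6°)/2 = +114.9° + 34.8° = +149.7°.
(The naïve average (+114.9 + -175.5)/2 = -30.3° is on the wrong side of the globe.)

+149.7°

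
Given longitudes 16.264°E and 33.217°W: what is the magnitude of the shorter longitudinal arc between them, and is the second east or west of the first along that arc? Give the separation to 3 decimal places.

Raw difference: -33.217 − 16.264 = -49.481°.
Normalise into (−180°, 180°]: -49.481° stays -49.481°.
Negative ⇒ the second point lies to the west; separation 49.481°.

49.481° west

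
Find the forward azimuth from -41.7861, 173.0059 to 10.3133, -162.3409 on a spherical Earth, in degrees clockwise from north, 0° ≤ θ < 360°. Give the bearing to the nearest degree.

29°

Δλ = -162.3409 − 173.0059 = -335.3468°; wrapped into (−180°, 180°]: 24.6532°.
θ = atan2( sin Δλ · cos φ₂ , cos φ₁ · sin φ₂ − sin φ₁ · cos φ₂ · cos Δλ )
  = atan2(0.41039, 0.72932) = 29.366° → normalised to [0°, 360°): 29.366°.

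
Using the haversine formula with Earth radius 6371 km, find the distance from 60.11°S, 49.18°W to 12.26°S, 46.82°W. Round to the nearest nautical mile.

Δλ = -46.82 − -49.18 = 2.36°.
Δφ = -12.26 − -60.11 = 47.85°.
a = sin²(Δφ/2) + cos φ₁ · cos φ₂ · sin²(Δλ/2) = 0.164670.
c = 2·atan2(√a, √(1−a)) = 0.83570 rad → d = 6371·c ≈ 5324.23 km ≈ 2874.85 nmi.

2875 nmi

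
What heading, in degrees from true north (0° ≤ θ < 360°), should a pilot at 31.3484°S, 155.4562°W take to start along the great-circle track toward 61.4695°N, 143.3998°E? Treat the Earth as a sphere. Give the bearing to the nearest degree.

Δλ = 143.3998 − -155.4562 = 298.8560°; wrapped into (−180°, 180°]: -61.1440°.
θ = atan2( sin Δλ · cos φ₂ , cos φ₁ · sin φ₂ − sin φ₁ · cos φ₂ · cos Δλ )
  = atan2(-0.41832, 0.87023) = -25.674° → normalised to [0°, 360°): 334.326°.

334°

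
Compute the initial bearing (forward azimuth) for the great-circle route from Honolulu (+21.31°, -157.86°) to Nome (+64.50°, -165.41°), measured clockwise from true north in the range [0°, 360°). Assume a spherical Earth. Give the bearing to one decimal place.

355.3°

Δλ = -165.41 − -157.86 = -7.55°.
θ = atan2( sin Δλ · cos φ₂ , cos φ₁ · sin φ₂ − sin φ₁ · cos φ₂ · cos Δλ )
  = atan2(-0.05657, 0.68578) = -4.715° → normalised to [0°, 360°): 355.285°.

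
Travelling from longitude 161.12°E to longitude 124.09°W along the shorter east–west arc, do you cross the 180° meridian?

Yes

Naïve |-124.09 − 161.12| = 285.21° > 180°, so the shorter arc goes the other way round — across 180°.
Signed shortest Δλ = ((-124.09 − 161.12 + 180) mod 360) − 180 = 74.79°.
Going east by 74.79° from +161.12° passes through 180° before reaching -124.09°.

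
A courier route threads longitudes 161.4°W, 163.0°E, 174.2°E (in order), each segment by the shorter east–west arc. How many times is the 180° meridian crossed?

1

Leg 1: -161.4° → +163.0°, shortest Δλ = -35.6° (west) — crosses 180°.
Leg 2: +163.0° → +174.2°, shortest Δλ = 11.2° (east) — does not cross 180°.
Total crossings: 1.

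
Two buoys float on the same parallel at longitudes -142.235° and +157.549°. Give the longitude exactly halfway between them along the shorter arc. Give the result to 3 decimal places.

-172.343°

Signed shortest Δλ from -142.235° to +157.549° is -60.216°.
Midpoint longitude = -142.235° + (-60.216°)/2 = -142.235° − 30.108° = -172.343°.
(The naïve average (-142.235 + +157.549)/2 = 7.657° is on the wrong side of the globe.)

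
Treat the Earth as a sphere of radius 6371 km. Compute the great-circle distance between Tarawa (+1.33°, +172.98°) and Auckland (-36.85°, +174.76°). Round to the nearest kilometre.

4249 km

Δλ = 174.76 − 172.98 = 1.78°.
Δφ = -36.85 − 1.33 = -38.18°.
a = sin²(Δφ/2) + cos φ₁ · cos φ₂ · sin²(Δλ/2) = 0.107157.
c = 2·atan2(√a, √(1−a)) = 0.66699 rad → d = 6371·c ≈ 4249.40 km.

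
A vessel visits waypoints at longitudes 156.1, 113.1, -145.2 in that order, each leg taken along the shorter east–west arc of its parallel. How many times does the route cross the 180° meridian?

1

Leg 1: +156.1° → +113.1°, shortest Δλ = -43.0° (west) — does not cross 180°.
Leg 2: +113.1° → -145.2°, shortest Δλ = 101.7° (east) — crosses 180°.
Total crossings: 1.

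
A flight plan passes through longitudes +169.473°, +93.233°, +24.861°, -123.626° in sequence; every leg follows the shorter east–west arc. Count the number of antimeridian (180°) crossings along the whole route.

0

Leg 1: +169.473° → +93.233°, shortest Δλ = -76.24° (west) — does not cross 180°.
Leg 2: +93.233° → +24.861°, shortest Δλ = -68.372° (west) — does not cross 180°.
Leg 3: +24.861° → -123.626°, shortest Δλ = -148.487° (west) — does not cross 180°.
Total crossings: 0.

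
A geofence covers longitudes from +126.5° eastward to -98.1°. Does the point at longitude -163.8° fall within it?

Yes

Band width going east from +126.5° to -98.1°: ((-98.1 − 126.5) mod 360) = 135.4°.
Offset of -163.8° east of the west edge: ((-163.8 − 126.5) mod 360) = 69.7°.
69.7° ≤ 135.4° ⇒ inside.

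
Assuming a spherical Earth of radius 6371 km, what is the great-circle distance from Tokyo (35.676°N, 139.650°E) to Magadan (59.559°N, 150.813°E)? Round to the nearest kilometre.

2776 km

Δλ = 150.813 − 139.650 = 11.163°.
Δφ = 59.559 − 35.676 = 23.883°.
a = sin²(Δφ/2) + cos φ₁ · cos φ₂ · sin²(Δλ/2) = 0.046706.
c = 2·atan2(√a, √(1−a)) = 0.43567 rad → d = 6371·c ≈ 2775.65 km.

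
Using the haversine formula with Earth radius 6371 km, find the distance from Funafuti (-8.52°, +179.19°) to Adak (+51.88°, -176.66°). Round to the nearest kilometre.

Δλ = -176.66 − 179.19 = -355.85°; wrapped into (−180°, 180°]: 4.15°.
Δφ = 51.88 − -8.52 = 60.40°.
a = sin²(Δφ/2) + cos φ₁ · cos φ₂ · sin²(Δλ/2) = 0.253829.
c = 2·atan2(√a, √(1−a)) = 1.05602 rad → d = 6371·c ≈ 6727.90 km.

6728 km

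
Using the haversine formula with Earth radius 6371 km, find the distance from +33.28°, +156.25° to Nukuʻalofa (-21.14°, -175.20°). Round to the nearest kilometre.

Δλ = -175.20 − 156.25 = -331.45°; wrapped into (−180°, 180°]: 28.55°.
Δφ = -21.14 − 33.28 = -54.42°.
a = sin²(Δφ/2) + cos φ₁ · cos φ₂ · sin²(Δλ/2) = 0.256488.
c = 2·atan2(√a, √(1−a)) = 1.06212 rad → d = 6371·c ≈ 6766.75 km.

6767 km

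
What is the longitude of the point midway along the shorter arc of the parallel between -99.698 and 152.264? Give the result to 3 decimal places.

Signed shortest Δλ from -99.698° to +152.264° is -108.038°.
Midpoint longitude = -99.698° + (-108.038°)/2 = -99.698° − 54.019° = -153.717°.
(The naïve average (-99.698 + +152.264)/2 = 26.283° is on the wrong side of the globe.)

-153.717°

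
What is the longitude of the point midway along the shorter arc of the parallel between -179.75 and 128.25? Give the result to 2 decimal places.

+154.25°

Signed shortest Δλ from -179.75° to +128.25° is -52.00°.
Midpoint longitude = -179.75° + (-52.00°)/2 = -179.75° − 26.00° = -205.75°.
Normalise into (−180°, 180°]: +154.25°.
(The naïve average (-179.75 + +128.25)/2 = -25.75° is on the wrong side of the globe.)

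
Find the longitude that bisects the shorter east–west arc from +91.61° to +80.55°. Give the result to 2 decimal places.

Signed shortest Δλ from +91.61° to +80.55° is -11.06°.
Midpoint longitude = +91.61° + (-11.06°)/2 = +91.61° − 5.53° = +86.08°.

+86.08°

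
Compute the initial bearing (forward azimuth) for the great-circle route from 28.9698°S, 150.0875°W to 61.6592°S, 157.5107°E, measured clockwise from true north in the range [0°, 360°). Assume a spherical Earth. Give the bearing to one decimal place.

210.8°

Δλ = 157.5107 − -150.0875 = 307.5982°; wrapped into (−180°, 180°]: -52.4018°.
θ = atan2( sin Δλ · cos φ₂ , cos φ₁ · sin φ₂ − sin φ₁ · cos φ₂ · cos Δλ )
  = atan2(-0.37612, -0.62973) = -149.151° → normalised to [0°, 360°): 210.849°.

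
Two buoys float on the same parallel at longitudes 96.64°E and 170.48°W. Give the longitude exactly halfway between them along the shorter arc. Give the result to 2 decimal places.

Signed shortest Δλ from +96.64° to -170.48° is +92.88°.
Midpoint longitude = +96.64° + (+92.88°)/2 = +96.64° + 46.44° = +143.08°.
(The naïve average (+96.64 + -170.48)/2 = -36.92° is on the wrong side of the globe.)

143.08°E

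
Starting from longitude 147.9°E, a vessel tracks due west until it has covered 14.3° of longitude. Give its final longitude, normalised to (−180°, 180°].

Start at +147.9°; shift −14.3° → +133.6°.
+133.6° already lies in (−180°, 180°].

133.6°E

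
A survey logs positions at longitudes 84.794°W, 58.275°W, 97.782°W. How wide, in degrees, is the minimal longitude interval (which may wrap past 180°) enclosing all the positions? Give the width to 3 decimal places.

Sort the longitudes: -97.782°, -84.794°, -58.275°.
Eastward gaps between consecutive values (wrapping around): 12.988°, 26.519°, 320.493°.
Largest gap = 320.493° ⇒ minimal covering band is its complement: 360° − 320.493° = 39.507°.
Band runs from -97.782° eastward to -58.275°.

39.507°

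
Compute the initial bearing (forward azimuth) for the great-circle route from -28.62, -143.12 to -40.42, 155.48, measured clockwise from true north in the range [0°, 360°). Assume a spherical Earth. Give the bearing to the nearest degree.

Δλ = 155.48 − -143.12 = 298.60°; wrapped into (−180°, 180°]: -61.40°.
θ = atan2( sin Δλ · cos φ₂ , cos φ₁ · sin φ₂ − sin φ₁ · cos φ₂ · cos Δλ )
  = atan2(-0.66842, -0.39460) = -120.555° → normalised to [0°, 360°): 239.445°.

239°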